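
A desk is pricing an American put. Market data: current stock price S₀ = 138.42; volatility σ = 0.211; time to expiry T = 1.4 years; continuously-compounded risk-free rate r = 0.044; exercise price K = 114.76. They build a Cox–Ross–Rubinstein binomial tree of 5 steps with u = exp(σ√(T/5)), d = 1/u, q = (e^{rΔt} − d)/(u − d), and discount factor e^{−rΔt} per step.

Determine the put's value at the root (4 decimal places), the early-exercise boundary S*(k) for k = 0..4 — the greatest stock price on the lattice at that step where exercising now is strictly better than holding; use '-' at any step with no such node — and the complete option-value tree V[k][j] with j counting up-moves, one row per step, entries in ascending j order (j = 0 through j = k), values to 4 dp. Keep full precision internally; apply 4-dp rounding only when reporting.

price = 2.7991
boundary = - - - - 88.5608
tree:
2.7991
5.1640 0.7466
9.2787 1.5998 0.0000
16.0543 3.4279 0.0000 0.0000
26.1992 7.3450 0.0000 0.0000 0.0000
35.5550 15.7382 0.0000 0.0000 0.0000 0.0000

Δt=0.28000  u=1.11812  d=0.89436  q=0.52751  discount=0.98776
step 5 (expiry): payoffs max(K−S,0) = 35.5550 15.7382 0.0000 0.0000 0.0000 0.0000
step 4: (k=4,j=0): S=88.5608, (K−S)⁺=26.1992, hold=24.7940 ⇒ V=26.1992 exercise | (k=4,j=1): S=110.7185, (K−S)⁺=4.0415, hold=7.3450 ⇒ V=7.3450 continue | (k=4,j=2): S=138.4200, (K−S)⁺=0.0000, hold=0.0000 ⇒ V=0.0000 continue | (k=4,j=3): S=173.0523, (K−S)⁺=0.0000, hold=0.0000 ⇒ V=0.0000 continue | (k=4,j=4): S=216.3495, (K−S)⁺=0.0000, hold=0.0000 ⇒ V=0.0000 continue  boundary S*=88.5608
step 3: (k=3,j=0): S=99.0218, (K−S)⁺=15.7382, hold=16.0543 ⇒ V=16.0543 continue | (k=3,j=1): S=123.7968, (K−S)⁺=0.0000, hold=3.4279 ⇒ V=3.4279 continue | (k=3,j=2): S=154.7705, (K−S)⁺=0.0000, hold=0.0000 ⇒ V=0.0000 continue | (k=3,j=3): S=193.4936, (K−S)⁺=0.0000, hold=0.0000 ⇒ V=0.0000 continue  boundary S*=-
step 2: (k=2,j=0): S=110.7185, (K−S)⁺=4.0415, hold=9.2787 ⇒ V=9.2787 continue | (k=2,j=1): S=138.4200, (K−S)⁺=0.0000, hold=1.5998 ⇒ V=1.5998 continue | (k=2,j=2): S=173.0523, (K−S)⁺=0.0000, hold=0.0000 ⇒ V=0.0000 continue  boundary S*=-
step 1: (k=1,j=0): S=123.7968, (K−S)⁺=0.0000, hold=5.1640 ⇒ V=5.1640 continue | (k=1,j=1): S=154.7705, (K−S)⁺=0.0000, hold=0.7466 ⇒ V=0.7466 continue  boundary S*=-
step 0: (k=0,j=0): S=138.4200, (K−S)⁺=0.0000, hold=2.7991 ⇒ V=2.7991 continue  boundary S*=-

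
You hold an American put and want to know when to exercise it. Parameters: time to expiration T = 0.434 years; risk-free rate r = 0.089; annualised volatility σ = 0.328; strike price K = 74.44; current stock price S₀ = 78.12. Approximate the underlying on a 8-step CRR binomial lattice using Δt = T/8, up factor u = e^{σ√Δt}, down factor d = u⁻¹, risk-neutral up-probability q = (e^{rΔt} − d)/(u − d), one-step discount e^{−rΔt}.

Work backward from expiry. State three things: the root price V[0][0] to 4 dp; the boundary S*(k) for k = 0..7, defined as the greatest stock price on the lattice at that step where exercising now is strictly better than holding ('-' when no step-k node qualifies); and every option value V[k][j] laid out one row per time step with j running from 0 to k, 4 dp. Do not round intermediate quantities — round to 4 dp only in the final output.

price = 3.9787
boundary = - - - - 57.5503 62.1193 57.5503 62.1193
tree:
3.9787
6.0142 2.0805
8.8137 3.4086 0.8372
12.4577 5.4314 1.5171 0.1985
16.8897 8.3604 2.6972 0.4092 0.0000
21.1226 12.3207 4.6731 0.8435 0.0000 0.0000
25.0441 16.8897 7.8051 1.7388 0.0000 0.0000 0.0000
28.6773 21.1226 12.3207 3.5844 0.0000 0.0000 0.0000 0.0000
32.0432 25.0441 16.8897 7.3890 0.0000 0.0000 0.0000 0.0000 0.0000

Δt=0.05425  u=1.07939  d=0.92645  q=0.51256  discount=0.99518
step 8 (expiry): payoffs max(K−S,0) = 32.0432 25.0441 16.8897 7.3890 0.0000 0.0000 0.0000 0.0000 0.0000
step 7: (k=7,j=0): S=45.7627, (K−S)⁺=28.6773, hold=28.3187 ⇒ V=28.6773 exercise | (k=7,j=1): S=53.3174, (K−S)⁺=21.1226, hold=20.7640 ⇒ V=21.1226 exercise | (k=7,j=2): S=62.1193, (K−S)⁺=12.3207, hold=11.9622 ⇒ V=12.3207 exercise | (k=7,j=3): S=72.3742, (K−S)⁺=2.0658, hold=3.5844 ⇒ V=3.5844 continue | (k=7,j=4): S=84.3220, (K−S)⁺=0.0000, hold=0.0000 ⇒ V=0.0000 continue | (k=7,j=5): S=98.2422, (K−S)⁺=0.0000, hold=0.0000 ⇒ V=0.0000 continue | (k=7,j=6): S=114.4604, (K−S)⁺=0.0000, hold=0.0000 ⇒ V=0.0000 continue | (k=7,j=7): S=133.3560, (K−S)⁺=0.0000, hold=0.0000 ⇒ V=0.0000 continue  boundary S*=62.1193
step 6: (k=6,j=0): S=49.3959, (K−S)⁺=25.0441, hold=24.6856 ⇒ V=25.0441 exercise | (k=6,j=1): S=57.5503, (K−S)⁺=16.8897, hold=16.5311 ⇒ V=16.8897 exercise | (k=6,j=2): S=67.0510, (K−S)⁺=7.3890, hold=7.8051 ⇒ V=7.8051 continue | (k=6,j=3): S=78.1200, (K−S)⁺=0.0000, hold=1.7388 ⇒ V=1.7388 continue | (k=6,j=4): S=91.0164, (K−S)⁺=0.0000, hold=0.0000 ⇒ V=0.0000 continue | (k=6,j=5): S=106.0417, (K−S)⁺=0.0000, hold=0.0000 ⇒ V=0.0000 continue | (k=6,j=6): S=123.5475, (K−S)⁺=0.0000, hold=0.0000 ⇒ V=0.0000 continue  boundary S*=57.5503
step 5: (k=5,j=0): S=53.3174, (K−S)⁺=21.1226, hold=20.7640 ⇒ V=21.1226 exercise | (k=5,j=1): S=62.1193, (K−S)⁺=12.3207, hold=12.1744 ⇒ V=12.3207 exercise | (k=5,j=2): S=72.3742, (K−S)⁺=2.0658, hold=4.6731 ⇒ V=4.6731 continue | (k=5,j=3): S=84.3220, (K−S)⁺=0.0000, hold=0.8435 ⇒ V=0.8435 continue | (k=5,j=4): S=98.2422, (K−S)⁺=0.0000, hold=0.0000 ⇒ V=0.0000 continue | (k=5,j=5): S=114.4604, (K−S)⁺=0.0000, hold=0.0000 ⇒ V=0.0000 continue  boundary S*=62.1193
step 4: (k=4,j=0): S=57.5503, (K−S)⁺=16.8897, hold=16.5311 ⇒ V=16.8897 exercise | (k=4,j=1): S=67.0510, (K−S)⁺=7.3890, hold=8.3604 ⇒ V=8.3604 continue | (k=4,j=2): S=78.1200, (K−S)⁺=0.0000, hold=2.6972 ⇒ V=2.6972 continue | (k=4,j=3): S=91.0164, (K−S)⁺=0.0000, hold=0.4092 ⇒ V=0.4092 continue | (k=4,j=4): S=106.0417, (K−S)⁺=0.0000, hold=0.0000 ⇒ V=0.0000 continue  boundary S*=57.5503
step 3: (k=3,j=0): S=62.1193, (K−S)⁺=12.3207, hold=12.4577 ⇒ V=12.4577 continue | (k=3,j=1): S=72.3742, (K−S)⁺=2.0658, hold=5.4314 ⇒ V=5.4314 continue | (k=3,j=2): S=84.3220, (K−S)⁺=0.0000, hold=1.5171 ⇒ V=1.5171 continue | (k=3,j=3): S=98.2422, (K−S)⁺=0.0000, hold=0.1985 ⇒ V=0.1985 continue  boundary S*=-
step 2: (k=2,j=0): S=67.0510, (K−S)⁺=7.3890, hold=8.8137 ⇒ V=8.8137 continue | (k=2,j=1): S=78.1200, (K−S)⁺=0.0000, hold=3.4086 ⇒ V=3.4086 continue | (k=2,j=2): S=91.0164, (K−S)⁺=0.0000, hold=0.8372 ⇒ V=0.8372 continue  boundary S*=-
step 1: (k=1,j=0): S=72.3742, (K−S)⁺=2.0658, hold=6.0142 ⇒ V=6.0142 continue | (k=1,j=1): S=84.3220, (K−S)⁺=0.0000, hold=2.0805 ⇒ V=2.0805 continue  boundary S*=-
step 0: (k=0,j=0): S=78.1200, (K−S)⁺=0.0000, hold=3.9787 ⇒ V=3.9787 continue  boundary S*=-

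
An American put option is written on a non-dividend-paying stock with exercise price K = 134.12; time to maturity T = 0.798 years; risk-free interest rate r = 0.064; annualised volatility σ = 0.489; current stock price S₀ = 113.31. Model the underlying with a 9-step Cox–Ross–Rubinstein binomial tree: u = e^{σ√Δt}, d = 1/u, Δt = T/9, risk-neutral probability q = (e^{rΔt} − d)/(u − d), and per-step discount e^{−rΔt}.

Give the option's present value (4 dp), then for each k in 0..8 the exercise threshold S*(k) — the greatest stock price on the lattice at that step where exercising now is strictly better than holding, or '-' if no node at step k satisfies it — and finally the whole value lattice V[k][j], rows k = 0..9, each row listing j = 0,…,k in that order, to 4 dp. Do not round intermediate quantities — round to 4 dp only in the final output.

price = 29.8729
boundary = - - - 73.2076 84.6825 73.2076 84.6825 97.9560 113.3100
tree:
29.8729
39.0881 20.3662
49.6038 28.2986 12.1199
60.9124 38.0899 18.1571 5.8039
70.8323 49.4375 26.3988 9.5538 1.8607
79.4081 60.9124 36.9788 15.3910 3.4215 0.2127
86.8218 70.8323 49.4375 24.0858 6.2705 0.4139 0.0000
93.2309 79.4081 60.9124 36.1640 11.4480 0.8054 0.0000 0.0000
98.7716 86.8218 70.8323 49.4375 20.8100 1.5672 0.0000 0.0000 0.0000
103.5615 93.2309 79.4081 60.9124 36.1640 3.0493 0.0000 0.0000 0.0000 0.0000

Δt=0.08867, u=1.15674, d=0.86450, q=0.48313, disc=e^(-rΔt)=0.99434
k=9 terminal: V=max(K-S,0) → 103.5615 93.2309 79.4081 60.9124 36.1640 3.0493 0.0000 0.0000 0.0000 0.0000
k=8: j=0 S=35.3484 intr=98.7716 cont=98.0127 V=98.7716[EX]; j=1 S=47.2982 intr=86.8218 cont=86.0629 V=86.8218[EX]; j=2 S=63.2877 intr=70.8323 cont=70.0734 V=70.8323[EX]; j=3 S=84.6825 intr=49.4375 cont=48.6786 V=49.4375[EX]; j=4 S=113.3100 intr=20.8100 cont=20.0511 V=20.8100[EX]; j=5 S=151.6152 intr=0.0000 cont=1.5672 V=1.5672[hold]; j=6 S=202.8698 intr=0.0000 cont=0.0000 V=0.0000[hold]; j=7 S=271.4514 intr=0.0000 cont=0.0000 V=0.0000[hold]; j=8 S=363.2174 intr=0.0000 cont=0.0000 V=0.0000[hold]  S*(8)=113.3100
k=7: j=0 S=40.8891 intr=93.2309 cont=92.4720 V=93.2309[EX]; j=1 S=54.7119 intr=79.4081 cont=78.6492 V=79.4081[EX]; j=2 S=73.2076 intr=60.9124 cont=60.1534 V=60.9124[EX]; j=3 S=97.9560 intr=36.1640 cont=35.4051 V=36.1640[EX]; j=4 S=131.0707 intr=3.0493 cont=11.4480 V=11.4480[hold]; j=5 S=175.3800 intr=0.0000 cont=0.8054 V=0.8054[hold]; j=6 S=234.6685 intr=0.0000 cont=0.0000 V=0.0000[hold]; j=7 S=313.9998 intr=0.0000 cont=0.0000 V=0.0000[hold]  S*(7)=97.9560
k=6: j=0 S=47.2982 intr=86.8218 cont=86.0629 V=86.8218[EX]; j=1 S=63.2877 intr=70.8323 cont=70.0734 V=70.8323[EX]; j=2 S=84.6825 intr=49.4375 cont=48.6786 V=49.4375[EX]; j=3 S=113.3100 intr=20.8100 cont=24.0858 V=24.0858[hold]; j=4 S=151.6152 intr=0.0000 cont=6.2705 V=6.2705[hold]; j=5 S=202.8698 intr=0.0000 cont=0.4139 V=0.4139[hold]; j=6 S=271.4514 intr=0.0000 cont=0.0000 V=0.0000[hold]  S*(6)=84.6825
k=5: j=0 S=54.7119 intr=79.4081 cont=78.6492 V=79.4081[EX]; j=1 S=73.2076 intr=60.9124 cont=60.1534 V=60.9124[EX]; j=2 S=97.9560 intr=36.1640 cont=36.9788 V=36.9788[hold]; j=3 S=131.0707 intr=3.0493 cont=15.3910 V=15.3910[hold]; j=4 S=175.3800 intr=0.0000 cont=3.4215 V=3.4215[hold]; j=5 S=234.6685 intr=0.0000 cont=0.2127 V=0.2127[hold]  S*(5)=73.2076
k=4: j=0 S=63.2877 intr=70.8323 cont=70.0734 V=70.8323[EX]; j=1 S=84.6825 intr=49.4375 cont=49.0700 V=49.4375[EX]; j=2 S=113.3100 intr=20.8100 cont=26.3988 V=26.3988[hold]; j=3 S=151.6152 intr=0.0000 cont=9.5538 V=9.5538[hold]; j=4 S=202.8698 intr=0.0000 cont=1.8607 V=1.8607[hold]  S*(4)=84.6825
k=3: j=0 S=73.2076 intr=60.9124 cont=60.1534 V=60.9124[EX]; j=1 S=97.9560 intr=36.1640 cont=38.0899 V=38.0899[hold]; j=2 S=131.0707 intr=3.0493 cont=18.1571 V=18.1571[hold]; j=3 S=175.3800 intr=0.0000 cont=5.8039 V=5.8039[hold]  S*(3)=73.2076
k=2: j=0 S=84.6825 intr=49.4375 cont=49.6038 V=49.6038[hold]; j=1 S=113.3100 intr=20.8100 cont=28.2986 V=28.2986[hold]; j=2 S=151.6152 intr=0.0000 cont=12.1199 V=12.1199[hold]  S*(2)=-
k=1: j=0 S=97.9560 intr=36.1640 cont=39.0881 V=39.0881[hold]; j=1 S=131.0707 intr=3.0493 cont=20.3662 V=20.3662[hold]  S*(1)=-
k=0: j=0 S=113.3100 intr=20.8100 cont=29.8729 V=29.8729[hold]  S*(0)=-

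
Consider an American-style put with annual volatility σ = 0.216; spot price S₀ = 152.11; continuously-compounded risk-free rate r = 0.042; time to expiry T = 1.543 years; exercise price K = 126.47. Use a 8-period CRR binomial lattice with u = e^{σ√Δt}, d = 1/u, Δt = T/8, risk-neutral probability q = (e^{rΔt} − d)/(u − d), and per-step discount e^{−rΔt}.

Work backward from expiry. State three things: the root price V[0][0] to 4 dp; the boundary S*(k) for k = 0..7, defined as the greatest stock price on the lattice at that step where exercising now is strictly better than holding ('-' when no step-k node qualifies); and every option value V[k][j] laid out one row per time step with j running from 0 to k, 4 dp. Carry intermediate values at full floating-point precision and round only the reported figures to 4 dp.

price = 3.4755
boundary = - - - - 104.0796 94.6603 104.0796 114.4363
tree:
3.4755
5.7946 1.3816
9.4152 2.5312 0.3383
14.8161 4.5595 0.6920 0.0160
22.3904 8.0316 1.4145 0.0335 0.0000
31.8097 13.7180 2.8896 0.0702 0.0000 0.0000
40.3766 22.3904 5.8990 0.1471 0.0000 0.0000 0.0000
48.1682 31.8097 12.0337 0.3084 0.0000 0.0000 0.0000 0.0000
55.2546 40.3766 22.3904 0.6465 0.0000 0.0000 0.0000 0.0000 0.0000

params: Δt=0.19287 u=1.09951 d=0.90950 q=0.51911 e^(-rΔt)=0.99193
t_8 payoffs: 55.2546 40.3766 22.3904 0.6465 0.0000 0.0000 0.0000 0.0000 0.0000
t_7: node(7,0) S=78.3018 payoff=48.1682 vs cont=47.1478 → 48.1682 [stop]  node(7,1) S=94.6603 payoff=31.8097 vs cont=30.7894 → 31.8097 [stop]  node(7,2) S=114.4363 payoff=12.0337 vs cont=11.0133 → 12.0337 [stop]  node(7,3) S=138.3438 payoff=0.0000 vs cont=0.3084 → 0.3084 [wait]  node(7,4) S=167.2460 payoff=0.0000 vs cont=0.0000 → 0.0000 [wait]  node(7,5) S=202.1863 payoff=0.0000 vs cont=0.0000 → 0.0000 [wait]  node(7,6) S=244.4262 payoff=0.0000 vs cont=0.0000 → 0.0000 [wait]  node(7,7) S=295.4906 payoff=0.0000 vs cont=0.0000 → 0.0000 [wait]  ⇒ S*(7)=114.4363
t_6: node(6,0) S=86.0934 payoff=40.3766 vs cont=39.3562 → 40.3766 [stop]  node(6,1) S=104.0796 payoff=22.3904 vs cont=21.3700 → 22.3904 [stop]  node(6,2) S=125.8235 payoff=0.6465 vs cont=5.8990 → 5.8990 [wait]  node(6,3) S=152.1100 payoff=0.0000 vs cont=0.1471 → 0.1471 [wait]  node(6,4) S=183.8882 payoff=0.0000 vs cont=0.0000 → 0.0000 [wait]  node(6,5) S=222.3053 payoff=0.0000 vs cont=0.0000 → 0.0000 [wait]  node(6,6) S=268.7483 payoff=0.0000 vs cont=0.0000 → 0.0000 [wait]  ⇒ S*(6)=104.0796
t_5: node(5,0) S=94.6603 payoff=31.8097 vs cont=30.7894 → 31.8097 [stop]  node(5,1) S=114.4363 payoff=12.0337 vs cont=13.7180 → 13.7180 [wait]  node(5,2) S=138.3438 payoff=0.0000 vs cont=2.8896 → 2.8896 [wait]  node(5,3) S=167.2460 payoff=0.0000 vs cont=0.0702 → 0.0702 [wait]  node(5,4) S=202.1863 payoff=0.0000 vs cont=0.0000 → 0.0000 [wait]  node(5,5) S=244.4262 payoff=0.0000 vs cont=0.0000 → 0.0000 [wait]  ⇒ S*(5)=94.6603
t_4: node(4,0) S=104.0796 payoff=22.3904 vs cont=22.2373 → 22.3904 [stop]  node(4,1) S=125.8235 payoff=0.6465 vs cont=8.0316 → 8.0316 [wait]  node(4,2) S=152.1100 payoff=0.0000 vs cont=1.4145 → 1.4145 [wait]  node(4,3) S=183.8882 payoff=0.0000 vs cont=0.0335 → 0.0335 [wait]  node(4,4) S=222.3053 payoff=0.0000 vs cont=0.0000 → 0.0000 [wait]  ⇒ S*(4)=104.0796
t_3: node(3,0) S=114.4363 payoff=12.0337 vs cont=14.8161 → 14.8161 [wait]  node(3,1) S=138.3438 payoff=0.0000 vs cont=4.5595 → 4.5595 [wait]  node(3,2) S=167.2460 payoff=0.0000 vs cont=0.6920 → 0.6920 [wait]  node(3,3) S=202.1863 payoff=0.0000 vs cont=0.0160 → 0.0160 [wait]  ⇒ S*(3)=-
t_2: node(2,0) S=125.8235 payoff=0.6465 vs cont=9.4152 → 9.4152 [wait]  node(2,1) S=152.1100 payoff=0.0000 vs cont=2.5312 → 2.5312 [wait]  node(2,2) S=183.8882 payoff=0.0000 vs cont=0.3383 → 0.3383 [wait]  ⇒ S*(2)=-
t_1: node(1,0) S=138.3438 payoff=0.0000 vs cont=5.7946 → 5.7946 [wait]  node(1,1) S=167.2460 payoff=0.0000 vs cont=1.3816 → 1.3816 [wait]  ⇒ S*(1)=-
t_0: node(0,0) S=152.1100 payoff=0.0000 vs cont=3.4755 → 3.4755 [wait]  ⇒ S*(0)=-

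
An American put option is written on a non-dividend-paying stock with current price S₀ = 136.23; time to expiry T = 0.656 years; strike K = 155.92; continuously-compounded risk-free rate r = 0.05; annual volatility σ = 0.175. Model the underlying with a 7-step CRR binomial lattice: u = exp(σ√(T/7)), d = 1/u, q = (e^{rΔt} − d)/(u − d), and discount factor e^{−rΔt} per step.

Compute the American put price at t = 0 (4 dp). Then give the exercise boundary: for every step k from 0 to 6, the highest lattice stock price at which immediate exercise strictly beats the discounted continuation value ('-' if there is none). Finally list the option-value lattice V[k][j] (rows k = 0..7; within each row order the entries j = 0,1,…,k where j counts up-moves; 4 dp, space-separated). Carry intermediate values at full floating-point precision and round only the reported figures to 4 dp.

price = 19.6900
boundary = 136.2300 129.1239 136.2300 129.1239 136.2300 129.1239 136.2300
tree:
19.6900
26.7961 13.5100
33.5316 19.6900 8.1587
39.9157 26.7961 12.9582 3.9819
45.9668 33.5316 19.6900 7.1135 1.2448
51.7022 39.9157 26.7961 12.2113 2.6635 0.0000
57.1385 45.9668 33.5316 19.6900 5.6987 0.0000 0.0000
62.2912 51.7022 39.9157 26.7961 12.1928 0.0000 0.0000 0.0000

Δt=0.09371  u=1.05503  d=0.94784  q=0.53042  discount=0.99533
step 7 (expiry): payoffs max(K−S,0) = 62.2912 51.7022 39.9157 26.7961 12.1928 0.0000 0.0000 0.0000
step 6: (k=6,j=0): S=98.7815, (K−S)⁺=57.1385, hold=56.4096 ⇒ V=57.1385 exercise | (k=6,j=1): S=109.9532, (K−S)⁺=45.9668, hold=45.2379 ⇒ V=45.9668 exercise | (k=6,j=2): S=122.3884, (K−S)⁺=33.5316, hold=32.8027 ⇒ V=33.5316 exercise | (k=6,j=3): S=136.2300, (K−S)⁺=19.6900, hold=18.9611 ⇒ V=19.6900 exercise | (k=6,j=4): S=151.6370, (K−S)⁺=4.2830, hold=5.6987 ⇒ V=5.6987 continue | (k=6,j=5): S=168.7864, (K−S)⁺=0.0000, hold=0.0000 ⇒ V=0.0000 continue | (k=6,j=6): S=187.8754, (K−S)⁺=0.0000, hold=0.0000 ⇒ V=0.0000 continue  boundary S*=136.2300
step 5: (k=5,j=0): S=104.2178, (K−S)⁺=51.7022, hold=50.9733 ⇒ V=51.7022 exercise | (k=5,j=1): S=116.0043, (K−S)⁺=39.9157, hold=39.1868 ⇒ V=39.9157 exercise | (k=5,j=2): S=129.1239, (K−S)⁺=26.7961, hold=26.0672 ⇒ V=26.7961 exercise | (k=5,j=3): S=143.7272, (K−S)⁺=12.1928, hold=12.2113 ⇒ V=12.2113 continue | (k=5,j=4): S=159.9821, (K−S)⁺=0.0000, hold=2.6635 ⇒ V=2.6635 continue | (k=5,j=5): S=178.0753, (K−S)⁺=0.0000, hold=0.0000 ⇒ V=0.0000 continue  boundary S*=129.1239
step 4: (k=4,j=0): S=109.9532, (K−S)⁺=45.9668, hold=45.2379 ⇒ V=45.9668 exercise | (k=4,j=1): S=122.3884, (K−S)⁺=33.5316, hold=32.8027 ⇒ V=33.5316 exercise | (k=4,j=2): S=136.2300, (K−S)⁺=19.6900, hold=18.9709 ⇒ V=19.6900 exercise | (k=4,j=3): S=151.6370, (K−S)⁺=4.2830, hold=7.1135 ⇒ V=7.1135 continue | (k=4,j=4): S=168.7864, (K−S)⁺=0.0000, hold=1.2448 ⇒ V=1.2448 continue  boundary S*=136.2300
step 3: (k=3,j=0): S=116.0043, (K−S)⁺=39.9157, hold=39.1868 ⇒ V=39.9157 exercise | (k=3,j=1): S=129.1239, (K−S)⁺=26.7961, hold=26.0672 ⇒ V=26.7961 exercise | (k=3,j=2): S=143.7272, (K−S)⁺=12.1928, hold=12.9582 ⇒ V=12.9582 continue | (k=3,j=3): S=159.9821, (K−S)⁺=0.0000, hold=3.9819 ⇒ V=3.9819 continue  boundary S*=129.1239
step 2: (k=2,j=0): S=122.3884, (K−S)⁺=33.5316, hold=32.8027 ⇒ V=33.5316 exercise | (k=2,j=1): S=136.2300, (K−S)⁺=19.6900, hold=19.3652 ⇒ V=19.6900 exercise | (k=2,j=2): S=151.6370, (K−S)⁺=4.2830, hold=8.1587 ⇒ V=8.1587 continue  boundary S*=136.2300
step 1: (k=1,j=0): S=129.1239, (K−S)⁺=26.7961, hold=26.0672 ⇒ V=26.7961 exercise | (k=1,j=1): S=143.7272, (K−S)⁺=12.1928, hold=13.5100 ⇒ V=13.5100 continue  boundary S*=129.1239
step 0: (k=0,j=0): S=136.2300, (K−S)⁺=19.6900, hold=19.6565 ⇒ V=19.6900 exercise  boundary S*=136.2300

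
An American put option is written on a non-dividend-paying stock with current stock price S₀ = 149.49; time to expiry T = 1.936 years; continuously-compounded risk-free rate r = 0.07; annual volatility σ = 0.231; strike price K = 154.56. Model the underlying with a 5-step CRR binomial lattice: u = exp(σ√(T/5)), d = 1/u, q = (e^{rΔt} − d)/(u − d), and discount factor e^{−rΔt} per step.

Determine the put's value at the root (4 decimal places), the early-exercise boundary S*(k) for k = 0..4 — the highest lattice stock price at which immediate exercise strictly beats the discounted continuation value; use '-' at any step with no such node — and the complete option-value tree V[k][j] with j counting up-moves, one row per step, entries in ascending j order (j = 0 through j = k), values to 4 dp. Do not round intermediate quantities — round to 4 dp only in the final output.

price = 14.5838
boundary = - - 112.1400 129.4751 112.1400
tree:
14.5838
25.4157 6.7676
42.4200 13.2692 1.9785
57.4342 25.0849 4.6134 0.0000
70.4381 42.4200 10.7576 0.0000 0.0000
81.7010 57.4342 25.0849 0.0000 0.0000 0.0000

Δt=0.38720, u=1.15458, d=0.86611, q=0.55937, disc=e^(-rΔt)=0.97326
k=5 terminal: V=max(K-S,0) → 81.7010 57.4342 25.0849 0.0000 0.0000 0.0000
k=4: j=0 S=84.1219 intr=70.4381 cont=66.3052 V=70.4381[EX]; j=1 S=112.1400 intr=42.4200 cont=38.2871 V=42.4200[EX]; j=2 S=149.4900 intr=5.0700 cont=10.7576 V=10.7576[hold]; j=3 S=199.2800 intr=0.0000 cont=0.0000 V=0.0000[hold]; j=4 S=265.6533 intr=0.0000 cont=0.0000 V=0.0000[hold]  S*(4)=112.1400
k=3: j=0 S=97.1258 intr=57.4342 cont=53.3012 V=57.4342[EX]; j=1 S=129.4751 intr=25.0849 cont=24.0483 V=25.0849[EX]; j=2 S=172.5989 intr=0.0000 cont=4.6134 V=4.6134[hold]; j=3 S=230.0856 intr=0.0000 cont=0.0000 V=0.0000[hold]  S*(3)=129.4751
k=2: j=0 S=112.1400 intr=42.4200 cont=38.2871 V=42.4200[EX]; j=1 S=149.4900 intr=5.0700 cont=13.2692 V=13.2692[hold]; j=2 S=199.2800 intr=0.0000 cont=1.9785 V=1.9785[hold]  S*(2)=112.1400
k=1: j=0 S=129.4751 intr=25.0849 cont=25.4157 V=25.4157[hold]; j=1 S=172.5989 intr=0.0000 cont=6.7676 V=6.7676[hold]  S*(1)=-
k=0: j=0 S=149.4900 intr=5.0700 cont=14.5838 V=14.5838[hold]  S*(0)=-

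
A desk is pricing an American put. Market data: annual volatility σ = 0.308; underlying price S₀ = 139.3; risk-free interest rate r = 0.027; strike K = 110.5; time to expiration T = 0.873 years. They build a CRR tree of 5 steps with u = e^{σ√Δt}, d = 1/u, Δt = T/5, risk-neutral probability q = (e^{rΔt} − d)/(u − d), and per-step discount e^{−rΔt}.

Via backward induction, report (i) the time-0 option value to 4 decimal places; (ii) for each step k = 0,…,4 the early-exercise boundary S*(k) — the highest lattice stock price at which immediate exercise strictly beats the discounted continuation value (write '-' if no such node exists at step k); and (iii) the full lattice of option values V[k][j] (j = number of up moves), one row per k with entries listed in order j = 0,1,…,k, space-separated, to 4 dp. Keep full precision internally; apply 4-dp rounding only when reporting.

Δt=0.17460, u=1.13735, d=0.87924, q=0.48618, disc=e^(-rΔt)=0.99530
k=5 terminal: V=max(K-S,0) → 37.3042 15.8170 0.0000 0.0000 0.0000 0.0000
k=4: j=0 S=83.2490 intr=27.2510 cont=26.7313 V=27.2510[EX]; j=1 S=107.6875 intr=2.8125 cont=8.0889 V=8.0889[hold]; j=2 S=139.3000 intr=0.0000 cont=0.0000 V=0.0000[hold]; j=3 S=180.1926 intr=0.0000 cont=0.0000 V=0.0000[hold]; j=4 S=233.0896 intr=0.0000 cont=0.0000 V=0.0000[hold]  S*(4)=83.2490
k=3: j=0 S=94.6830 intr=15.8170 cont=17.8504 V=17.8504[hold]; j=1 S=122.4780 intr=0.0000 cont=4.1367 V=4.1367[hold]; j=2 S=158.4324 intr=0.0000 cont=0.0000 V=0.0000[hold]; j=3 S=204.9415 intr=0.0000 cont=0.0000 V=0.0000[hold]  S*(3)=-
k=2: j=0 S=107.6875 intr=2.8125 cont=11.1305 V=11.1305[hold]; j=1 S=139.3000 intr=0.0000 cont=2.1155 V=2.1155[hold]; j=2 S=180.1926 intr=0.0000 cont=0.0000 V=0.0000[hold]  S*(2)=-
k=1: j=0 S=122.4780 intr=0.0000 cont=6.7159 V=6.7159[hold]; j=1 S=158.4324 intr=0.0000 cont=1.0819 V=1.0819[hold]  S*(1)=-
k=0: j=0 S=139.3000 intr=0.0000 cont=3.9581 V=3.9581[hold]  S*(0)=-

price = 3.9581
boundary = - - - - 83.2490
tree:
3.9581
6.7159 1.0819
11.1305 2.1155 0.0000
17.8504 4.1367 0.0000 0.0000
27.2510 8.0889 0.0000 0.0000 0.0000
37.3042 15.8170 0.0000 0.0000 0.0000 0.0000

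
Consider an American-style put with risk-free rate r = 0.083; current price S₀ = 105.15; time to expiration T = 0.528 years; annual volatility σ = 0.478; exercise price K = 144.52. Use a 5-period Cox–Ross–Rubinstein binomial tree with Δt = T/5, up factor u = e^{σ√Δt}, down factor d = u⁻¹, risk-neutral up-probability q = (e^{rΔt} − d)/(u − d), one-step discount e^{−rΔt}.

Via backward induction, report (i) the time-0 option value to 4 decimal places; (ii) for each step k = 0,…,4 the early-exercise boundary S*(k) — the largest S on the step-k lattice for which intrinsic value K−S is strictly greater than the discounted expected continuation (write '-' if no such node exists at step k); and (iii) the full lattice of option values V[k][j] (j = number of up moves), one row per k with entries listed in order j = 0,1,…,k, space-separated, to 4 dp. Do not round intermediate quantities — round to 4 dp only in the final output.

params: Δt=0.10560 u=1.16805 d=0.85613 q=0.48947 e^(-rΔt)=0.99127
t_5 payoffs: 96.1573 78.5373 54.4978 21.7000 0.0000 0.0000
t_4: node(4,0) S=56.4899 payoff=88.0301 vs cont=86.7690 → 88.0301 [stop]  node(4,1) S=77.0708 payoff=67.4492 vs cont=66.1880 → 67.4492 [stop]  node(4,2) S=105.1500 payoff=39.3700 vs cont=38.1088 → 39.3700 [stop]  node(4,3) S=143.4593 payoff=1.0607 vs cont=10.9819 → 10.9819 [wait]  node(4,4) S=195.7257 payoff=0.0000 vs cont=0.0000 → 0.0000 [wait]  ⇒ S*(4)=105.1500
t_3: node(3,0) S=65.9827 payoff=78.5373 vs cont=77.2761 → 78.5373 [stop]  node(3,1) S=90.0222 payoff=54.4978 vs cont=53.2366 → 54.4978 [stop]  node(3,2) S=122.8200 payoff=21.7000 vs cont=25.2526 → 25.2526 [wait]  node(3,3) S=167.5669 payoff=0.0000 vs cont=5.5577 → 5.5577 [wait]  ⇒ S*(3)=90.0222
t_2: node(2,0) S=77.0708 payoff=67.4492 vs cont=66.1880 → 67.4492 [stop]  node(2,1) S=105.1500 payoff=39.3700 vs cont=39.8325 → 39.8325 [wait]  node(2,2) S=143.4593 payoff=1.0607 vs cont=15.4763 → 15.4763 [wait]  ⇒ S*(2)=77.0708
t_1: node(1,0) S=90.0222 payoff=54.4978 vs cont=53.4611 → 54.4978 [stop]  node(1,1) S=122.8200 payoff=21.7000 vs cont=27.6674 → 27.6674 [wait]  ⇒ S*(1)=90.0222
t_0: node(0,0) S=105.1500 payoff=39.3700 vs cont=41.0042 → 41.0042 [wait]  ⇒ S*(0)=-

price = 41.0042
boundary = - 90.0222 77.0708 90.0222 105.1500
tree:
41.0042
54.4978 27.6674
67.4492 39.8325 15.4763
78.5373 54.4978 25.2526 5.5577
88.0301 67.4492 39.3700 10.9819 0.0000
96.1573 78.5373 54.4978 21.7000 0.0000 0.0000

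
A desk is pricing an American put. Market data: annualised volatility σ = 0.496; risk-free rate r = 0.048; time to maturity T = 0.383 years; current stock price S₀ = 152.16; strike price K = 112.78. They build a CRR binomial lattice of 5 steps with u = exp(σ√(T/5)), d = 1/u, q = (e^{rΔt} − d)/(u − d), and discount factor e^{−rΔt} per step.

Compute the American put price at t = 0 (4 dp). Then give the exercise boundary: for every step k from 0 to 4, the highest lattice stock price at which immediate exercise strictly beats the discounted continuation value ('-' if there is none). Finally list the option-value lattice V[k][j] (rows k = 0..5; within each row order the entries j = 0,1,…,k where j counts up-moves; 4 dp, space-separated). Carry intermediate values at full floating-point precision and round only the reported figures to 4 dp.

price = 3.4672
boundary = - - - - 87.8672
tree:
3.4672
5.8811 0.8693
9.7914 1.6751 0.0000
15.8980 3.2276 0.0000 0.0000
24.9128 6.2192 0.0000 0.0000 0.0000
36.1836 11.9835 0.0000 0.0000 0.0000 0.0000

Δt=0.07660, u=1.14715, d=0.87173, q=0.47911, disc=e^(-rΔt)=0.99633
k=5 terminal: V=max(K-S,0) → 36.1836 11.9835 0.0000 0.0000 0.0000 0.0000
k=4: j=0 S=87.8672 intr=24.9128 cont=24.4989 V=24.9128[EX]; j=1 S=115.6282 intr=0.0000 cont=6.2192 V=6.2192[hold]; j=2 S=152.1600 intr=0.0000 cont=0.0000 V=0.0000[hold]; j=3 S=200.2338 intr=0.0000 cont=0.0000 V=0.0000[hold]; j=4 S=263.4961 intr=0.0000 cont=0.0000 V=0.0000[hold]  S*(4)=87.8672
k=3: j=0 S=100.7965 intr=11.9835 cont=15.8980 V=15.8980[hold]; j=1 S=132.6423 intr=0.0000 cont=3.2276 V=3.2276[hold]; j=2 S=174.5496 intr=0.0000 cont=0.0000 V=0.0000[hold]; j=3 S=229.6972 intr=0.0000 cont=0.0000 V=0.0000[hold]  S*(3)=-
k=2: j=0 S=115.6282 intr=0.0000 cont=9.7914 V=9.7914[hold]; j=1 S=152.1600 intr=0.0000 cont=1.6751 V=1.6751[hold]; j=2 S=200.2338 intr=0.0000 cont=0.0000 V=0.0000[hold]  S*(2)=-
k=1: j=0 S=132.6423 intr=0.0000 cont=5.8811 V=5.8811[hold]; j=1 S=174.5496 intr=0.0000 cont=0.8693 V=0.8693[hold]  S*(1)=-
k=0: j=0 S=152.1600 intr=0.0000 cont=3.4672 V=3.4672[hold]  S*(0)=-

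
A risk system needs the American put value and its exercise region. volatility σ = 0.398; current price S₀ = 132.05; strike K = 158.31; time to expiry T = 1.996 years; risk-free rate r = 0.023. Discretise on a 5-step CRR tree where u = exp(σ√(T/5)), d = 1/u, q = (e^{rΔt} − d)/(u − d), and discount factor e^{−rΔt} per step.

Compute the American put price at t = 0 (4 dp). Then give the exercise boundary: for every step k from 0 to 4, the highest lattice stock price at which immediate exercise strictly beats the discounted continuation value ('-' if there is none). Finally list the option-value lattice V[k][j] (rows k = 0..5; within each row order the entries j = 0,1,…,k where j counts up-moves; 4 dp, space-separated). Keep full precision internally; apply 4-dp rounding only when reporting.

params: Δt=0.39920 u=1.28591 d=0.77766 q=0.45561 e^(-rΔt)=0.99086
t_5 payoffs: 120.7532 96.2076 55.6200 0.0000 0.0000 0.0000
t_4: node(4,0) S=48.2946 payoff=110.0154 vs cont=108.5686 → 110.0154 [stop]  node(4,1) S=79.8580 payoff=78.4520 vs cont=77.0051 → 78.4520 [stop]  node(4,2) S=132.0500 payoff=26.2600 vs cont=30.0021 → 30.0021 [wait]  node(4,3) S=218.3527 payoff=0.0000 vs cont=0.0000 → 0.0000 [wait]  node(4,4) S=361.0594 payoff=0.0000 vs cont=0.0000 → 0.0000 [wait]  ⇒ S*(4)=79.8580
t_3: node(3,0) S=62.1024 payoff=96.2076 vs cont=94.7607 → 96.2076 [stop]  node(3,1) S=102.6900 payoff=55.6200 vs cont=55.8624 → 55.8624 [wait]  node(3,2) S=169.8042 payoff=0.0000 vs cont=16.1836 → 16.1836 [wait]  node(3,3) S=280.7816 payoff=0.0000 vs cont=0.0000 → 0.0000 [wait]  ⇒ S*(3)=62.1024
t_2: node(2,0) S=79.8580 payoff=78.4520 vs cont=77.1146 → 78.4520 [stop]  node(2,1) S=132.0500 payoff=26.2600 vs cont=37.4390 → 37.4390 [wait]  node(2,2) S=218.3527 payoff=0.0000 vs cont=8.7296 → 8.7296 [wait]  ⇒ S*(2)=79.8580
t_1: node(1,0) S=102.6900 payoff=55.6200 vs cont=59.2198 → 59.2198 [wait]  node(1,1) S=169.8042 payoff=0.0000 vs cont=24.1360 → 24.1360 [wait]  ⇒ S*(1)=-
t_0: node(0,0) S=132.0500 payoff=26.2600 vs cont=42.8401 → 42.8401 [wait]  ⇒ S*(0)=-

price = 42.8401
boundary = - - 79.8580 62.1024 79.8580
tree:
42.8401
59.2198 24.1360
78.4520 37.4390 8.7296
96.2076 55.8624 16.1836 0.0000
110.0154 78.4520 30.0021 0.0000 0.0000
120.7532 96.2076 55.6200 0.0000 0.0000 0.0000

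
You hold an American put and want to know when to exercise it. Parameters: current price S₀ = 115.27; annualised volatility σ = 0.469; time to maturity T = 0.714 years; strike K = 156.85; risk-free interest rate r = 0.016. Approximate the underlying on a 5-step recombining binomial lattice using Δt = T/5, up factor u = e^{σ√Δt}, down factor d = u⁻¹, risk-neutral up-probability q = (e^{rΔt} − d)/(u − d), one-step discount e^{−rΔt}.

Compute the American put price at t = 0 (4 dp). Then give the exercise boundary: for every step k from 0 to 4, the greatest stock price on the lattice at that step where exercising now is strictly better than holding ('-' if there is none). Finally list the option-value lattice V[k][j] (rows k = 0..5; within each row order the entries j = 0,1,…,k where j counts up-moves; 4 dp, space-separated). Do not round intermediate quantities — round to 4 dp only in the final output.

params: Δt=0.14280 u=1.19391 d=0.83759 q=0.46223 e^(-rΔt)=0.99772
t_5 payoffs: 109.3311 89.1160 60.3013 19.2285 0.0000 0.0000
t_4: node(4,0) S=56.7331 payoff=100.1169 vs cont=99.7589 → 100.1169 [stop]  node(4,1) S=80.8679 payoff=75.9821 vs cont=75.6241 → 75.9821 [stop]  node(4,2) S=115.2700 payoff=41.5800 vs cont=41.2220 → 41.5800 [stop]  node(4,3) S=164.3071 payoff=0.0000 vs cont=10.3170 → 10.3170 [wait]  node(4,4) S=234.2050 payoff=0.0000 vs cont=0.0000 → 0.0000 [wait]  ⇒ S*(4)=115.2700
t_3: node(3,0) S=67.7340 payoff=89.1160 vs cont=88.7581 → 89.1160 [stop]  node(3,1) S=96.5487 payoff=60.3013 vs cont=59.9434 → 60.3013 [stop]  node(3,2) S=137.6215 payoff=19.2285 vs cont=27.0674 → 27.0674 [wait]  node(3,3) S=196.1671 payoff=0.0000 vs cont=5.5355 → 5.5355 [wait]  ⇒ S*(3)=96.5487
t_2: node(2,0) S=80.8679 payoff=75.9821 vs cont=75.6241 → 75.9821 [stop]  node(2,1) S=115.2700 payoff=41.5800 vs cont=44.8371 → 44.8371 [wait]  node(2,2) S=164.3071 payoff=0.0000 vs cont=17.0757 → 17.0757 [wait]  ⇒ S*(2)=80.8679
t_1: node(1,0) S=96.5487 payoff=60.3013 vs cont=61.4455 → 61.4455 [wait]  node(1,1) S=137.6215 payoff=19.2285 vs cont=31.9320 → 31.9320 [wait]  ⇒ S*(1)=-
t_0: node(0,0) S=115.2700 payoff=41.5800 vs cont=47.6944 → 47.6944 [wait]  ⇒ S*(0)=-

price = 47.6944
boundary = - - 80.8679 96.5487 115.2700
tree:
47.6944
61.4455 31.9320
75.9821 44.8371 17.0757
89.1160 60.3013 27.0674 5.5355
100.1169 75.9821 41.5800 10.3170 0.0000
109.3311 89.1160 60.3013 19.2285 0.0000 0.0000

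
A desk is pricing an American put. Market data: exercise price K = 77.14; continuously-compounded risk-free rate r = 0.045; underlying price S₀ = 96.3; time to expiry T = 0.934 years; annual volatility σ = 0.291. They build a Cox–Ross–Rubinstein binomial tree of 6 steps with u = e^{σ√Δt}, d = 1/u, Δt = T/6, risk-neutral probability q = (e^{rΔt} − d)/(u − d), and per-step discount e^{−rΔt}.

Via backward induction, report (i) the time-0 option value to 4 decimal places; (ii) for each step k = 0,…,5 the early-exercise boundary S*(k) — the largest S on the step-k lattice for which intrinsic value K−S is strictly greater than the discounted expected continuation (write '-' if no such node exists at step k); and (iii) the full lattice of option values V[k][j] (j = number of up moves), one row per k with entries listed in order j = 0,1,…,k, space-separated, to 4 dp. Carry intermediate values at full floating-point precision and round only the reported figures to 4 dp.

price = 2.1270
boundary = - - - - 60.8381 68.2399
tree:
2.1270
3.6913 0.6042
6.2682 1.1853 0.0358
10.3312 2.3234 0.0723 0.0000
16.3019 4.5498 0.1463 0.0000 0.0000
22.9008 8.9001 0.2957 0.0000 0.0000 0.0000
28.7840 16.3019 0.5978 0.0000 0.0000 0.0000 0.0000

Δt=0.15567  u=1.12166  d=0.89153  q=0.50187  discount=0.99302
step 6 (expiry): payoffs max(K−S,0) = 28.7840 16.3019 0.5978 0.0000 0.0000 0.0000 0.0000
step 5: (k=5,j=0): S=54.2392, (K−S)⁺=22.9008, hold=22.3623 ⇒ V=22.9008 exercise | (k=5,j=1): S=68.2399, (K−S)⁺=8.9001, hold=8.3616 ⇒ V=8.9001 exercise | (k=5,j=2): S=85.8546, (K−S)⁺=0.0000, hold=0.2957 ⇒ V=0.2957 continue | (k=5,j=3): S=108.0162, (K−S)⁺=0.0000, hold=0.0000 ⇒ V=0.0000 continue | (k=5,j=4): S=135.8983, (K−S)⁺=0.0000, hold=0.0000 ⇒ V=0.0000 continue | (k=5,j=5): S=170.9777, (K−S)⁺=0.0000, hold=0.0000 ⇒ V=0.0000 continue  boundary S*=68.2399
step 4: (k=4,j=0): S=60.8381, (K−S)⁺=16.3019, hold=15.7634 ⇒ V=16.3019 exercise | (k=4,j=1): S=76.5422, (K−S)⁺=0.5978, hold=4.5498 ⇒ V=4.5498 continue | (k=4,j=2): S=96.3000, (K−S)⁺=0.0000, hold=0.1463 ⇒ V=0.1463 continue | (k=4,j=3): S=121.1578, (K−S)⁺=0.0000, hold=0.0000 ⇒ V=0.0000 continue | (k=4,j=4): S=152.4322, (K−S)⁺=0.0000, hold=0.0000 ⇒ V=0.0000 continue  boundary S*=60.8381
step 3: (k=3,j=0): S=68.2399, (K−S)⁺=8.9001, hold=10.3312 ⇒ V=10.3312 continue | (k=3,j=1): S=85.8546, (K−S)⁺=0.0000, hold=2.3234 ⇒ V=2.3234 continue | (k=3,j=2): S=108.0162, (K−S)⁺=0.0000, hold=0.0723 ⇒ V=0.0723 continue | (k=3,j=3): S=135.8983, (K−S)⁺=0.0000, hold=0.0000 ⇒ V=0.0000 continue  boundary S*=-
step 2: (k=2,j=0): S=76.5422, (K−S)⁺=0.5978, hold=6.2682 ⇒ V=6.2682 continue | (k=2,j=1): S=96.3000, (K−S)⁺=0.0000, hold=1.1853 ⇒ V=1.1853 continue | (k=2,j=2): S=121.1578, (K−S)⁺=0.0000, hold=0.0358 ⇒ V=0.0358 continue  boundary S*=-
step 1: (k=1,j=0): S=85.8546, (K−S)⁺=0.0000, hold=3.6913 ⇒ V=3.6913 continue | (k=1,j=1): S=108.0162, (K−S)⁺=0.0000, hold=0.6042 ⇒ V=0.6042 continue  boundary S*=-
step 0: (k=0,j=0): S=96.3000, (K−S)⁺=0.0000, hold=2.1270 ⇒ V=2.1270 continue  boundary S*=-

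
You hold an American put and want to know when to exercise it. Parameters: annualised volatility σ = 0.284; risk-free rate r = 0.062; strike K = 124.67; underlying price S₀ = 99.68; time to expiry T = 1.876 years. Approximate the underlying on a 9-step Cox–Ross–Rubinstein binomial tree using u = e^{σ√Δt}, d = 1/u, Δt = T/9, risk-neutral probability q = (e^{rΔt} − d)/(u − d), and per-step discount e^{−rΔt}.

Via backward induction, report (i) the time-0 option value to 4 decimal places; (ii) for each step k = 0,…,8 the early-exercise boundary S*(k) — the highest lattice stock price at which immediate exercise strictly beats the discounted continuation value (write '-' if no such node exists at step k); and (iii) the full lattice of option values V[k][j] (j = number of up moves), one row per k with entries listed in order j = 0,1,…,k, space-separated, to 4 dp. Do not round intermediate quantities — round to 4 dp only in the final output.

params: Δt=0.20844 u=1.13844 d=0.87839 q=0.51765 e^(-rΔt)=0.98716
t_9 payoffs: 93.6384 84.4514 72.5445 57.1125 37.1119 11.1899 0.0000 0.0000 0.0000 0.0000
t_8: node(8,0) S=35.3277 payoff=89.3423 vs cont=87.7415 → 89.3423 [stop]  node(8,1) S=45.7866 payoff=78.8834 vs cont=77.2826 → 78.8834 [stop]  node(8,2) S=59.3419 payoff=65.3281 vs cont=63.7273 → 65.3281 [stop]  node(8,3) S=76.9104 payoff=47.7596 vs cont=46.1588 → 47.7596 [stop]  node(8,4) S=99.6800 payoff=24.9900 vs cont=23.3892 → 24.9900 [stop]  node(8,5) S=129.1907 payoff=0.0000 vs cont=5.3282 → 5.3282 [wait]  node(8,6) S=167.4381 payoff=0.0000 vs cont=0.0000 → 0.0000 [wait]  node(8,7) S=217.0089 payoff=0.0000 vs cont=0.0000 → 0.0000 [wait]  node(8,8) S=281.2553 payoff=0.0000 vs cont=0.0000 → 0.0000 [wait]  ⇒ S*(8)=99.6800
t_7: node(7,0) S=40.2186 payoff=84.4514 vs cont=82.8506 → 84.4514 [stop]  node(7,1) S=52.1255 payoff=72.5445 vs cont=70.9437 → 72.5445 [stop]  node(7,2) S=67.5575 payoff=57.1125 vs cont=55.5117 → 57.1125 [stop]  node(7,3) S=87.5581 payoff=37.1119 vs cont=35.5111 → 37.1119 [stop]  node(7,4) S=113.4801 payoff=11.1899 vs cont=14.6219 → 14.6219 [wait]  node(7,5) S=147.0763 payoff=0.0000 vs cont=2.5371 → 2.5371 [wait]  node(7,6) S=190.6189 payoff=0.0000 vs cont=0.0000 → 0.0000 [wait]  node(7,7) S=247.0525 payoff=0.0000 vs cont=0.0000 → 0.0000 [wait]  ⇒ S*(7)=87.5581
t_6: node(6,0) S=45.7866 payoff=78.8834 vs cont=77.2826 → 78.8834 [stop]  node(6,1) S=59.3419 payoff=65.3281 vs cont=63.7273 → 65.3281 [stop]  node(6,2) S=76.9104 payoff=47.7596 vs cont=46.1588 → 47.7596 [stop]  node(6,3) S=99.6800 payoff=24.9900 vs cont=25.1429 → 25.1429 [wait]  node(6,4) S=129.1907 payoff=0.0000 vs cont=8.2588 → 8.2588 [wait]  node(6,5) S=167.4381 payoff=0.0000 vs cont=1.2080 → 1.2080 [wait]  node(6,6) S=217.0089 payoff=0.0000 vs cont=0.0000 → 0.0000 [wait]  ⇒ S*(6)=76.9104
t_5: node(5,0) S=52.1255 payoff=72.5445 vs cont=70.9437 → 72.5445 [stop]  node(5,1) S=67.5575 payoff=57.1125 vs cont=55.5117 → 57.1125 [stop]  node(5,2) S=87.5581 payoff=37.1119 vs cont=35.5892 → 37.1119 [stop]  node(5,3) S=113.4801 payoff=11.1899 vs cont=16.1923 → 16.1923 [wait]  node(5,4) S=147.0763 payoff=0.0000 vs cont=4.5498 → 4.5498 [wait]  node(5,5) S=190.6189 payoff=0.0000 vs cont=0.5752 → 0.5752 [wait]  ⇒ S*(5)=87.5581
t_4: node(4,0) S=59.3419 payoff=65.3281 vs cont=63.7273 → 65.3281 [stop]  node(4,1) S=76.9104 payoff=47.7596 vs cont=46.1588 → 47.7596 [stop]  node(4,2) S=99.6800 payoff=24.9900 vs cont=25.9454 → 25.9454 [wait]  node(4,3) S=129.1907 payoff=0.0000 vs cont=10.0350 → 10.0350 [wait]  node(4,4) S=167.4381 payoff=0.0000 vs cont=2.4604 → 2.4604 [wait]  ⇒ S*(4)=76.9104
t_3: node(3,0) S=67.5575 payoff=57.1125 vs cont=55.5117 → 57.1125 [stop]  node(3,1) S=87.5581 payoff=37.1119 vs cont=35.9993 → 37.1119 [stop]  node(3,2) S=113.4801 payoff=11.1899 vs cont=17.4820 → 17.4820 [wait]  node(3,3) S=147.0763 payoff=0.0000 vs cont=6.0355 → 6.0355 [wait]  ⇒ S*(3)=87.5581
t_2: node(2,0) S=76.9104 payoff=47.7596 vs cont=46.1588 → 47.7596 [stop]  node(2,1) S=99.6800 payoff=24.9900 vs cont=26.6045 → 26.6045 [wait]  node(2,2) S=129.1907 payoff=0.0000 vs cont=11.4084 → 11.4084 [wait]  ⇒ S*(2)=76.9104
t_1: node(1,0) S=87.5581 payoff=37.1119 vs cont=36.3361 → 37.1119 [stop]  node(1,1) S=113.4801 payoff=11.1899 vs cont=18.4976 → 18.4976 [wait]  ⇒ S*(1)=87.5581
t_0: node(0,0) S=99.6800 payoff=24.9900 vs cont=27.1234 → 27.1234 [wait]  ⇒ S*(0)=-

price = 27.1234
boundary = - 87.5581 76.9104 87.5581 76.9104 87.5581 76.9104 87.5581 99.6800
tree:
27.1234
37.1119 18.4976
47.7596 26.6045 11.4084
57.1125 37.1119 17.4820 6.0355
65.3281 47.7596 25.9454 10.0350 2.4604
72.5445 57.1125 37.1119 16.1923 4.5498 0.5752
78.8834 65.3281 47.7596 25.1429 8.2588 1.2080 0.0000
84.4514 72.5445 57.1125 37.1119 14.6219 2.5371 0.0000 0.0000
89.3423 78.8834 65.3281 47.7596 24.9900 5.3282 0.0000 0.0000 0.0000
93.6384 84.4514 72.5445 57.1125 37.1119 11.1899 0.0000 0.0000 0.0000 0.0000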